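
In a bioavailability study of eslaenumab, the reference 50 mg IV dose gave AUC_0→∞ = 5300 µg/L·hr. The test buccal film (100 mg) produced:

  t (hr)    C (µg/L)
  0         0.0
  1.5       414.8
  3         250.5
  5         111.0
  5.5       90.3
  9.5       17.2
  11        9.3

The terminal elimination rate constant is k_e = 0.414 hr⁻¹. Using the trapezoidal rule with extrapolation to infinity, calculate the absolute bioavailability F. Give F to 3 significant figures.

Trapezoidal AUC_0→11 (buccal film):
  [0→1.5]: (0.0+414.8)/2 × 1.5 = 311.1
  [1.5→3]: (414.8+250.5)/2 × 1.5 = 498.975
  [3→5]: (250.5+111.0)/2 × 2 = 361.5
  [5→5.5]: (111.0+90.3)/2 × 0.5 = 50.325
  [5.5→9.5]: (90.3+17.2)/2 × 4 = 215.0
  [9.5→11]: (17.2+9.3)/2 × 1.5 = 19.875
  Sum = 1456.775 µg/L·hr
Tail: C_last/k_e = 9.3/0.414 = 22.464
AUC_0→∞ (buccal film) = 1456.775 + 22.464 = 1479.239 µg/L·hr
F = (AUC_ev/D_ev)/(AUC_iv/D_iv) = (1479.239/100)/(5300/50) = 14.79239/106 = 0.1396

F = 0.140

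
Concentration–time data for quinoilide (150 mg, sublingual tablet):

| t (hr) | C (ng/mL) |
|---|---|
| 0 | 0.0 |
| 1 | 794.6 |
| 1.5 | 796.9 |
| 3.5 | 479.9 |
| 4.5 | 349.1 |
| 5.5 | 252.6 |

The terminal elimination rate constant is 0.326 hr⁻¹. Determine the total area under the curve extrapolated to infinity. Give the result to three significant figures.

AUC = 3560 ng/mL·hr

Trapezoidal AUC_0→5.5:
  [0→1]: (0.0+794.6)/2 × 1 = 397.3
  [1→1.5]: (794.6+796.9)/2 × 0.5 = 397.875
  [1.5→3.5]: (796.9+479.9)/2 × 2 = 1276.8
  [3.5→4.5]: (479.9+349.1)/2 × 1 = 414.5
  [4.5→5.5]: (349.1+252.6)/2 × 1 = 300.85
  Sum = 2787.325 ng/mL·hr
Extrapolated tail: C_last / k_e = 252.6 / 0.326 = 774.847
AUC_0→∞ = 2787.325 + 774.847 = 3562.172 ng/mL·hr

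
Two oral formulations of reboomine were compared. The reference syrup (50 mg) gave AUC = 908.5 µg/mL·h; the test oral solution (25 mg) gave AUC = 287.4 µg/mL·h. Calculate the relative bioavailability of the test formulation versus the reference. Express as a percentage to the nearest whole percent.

F_rel = (AUC_test/D_test) / (AUC_ref/D_ref)
      = (287.4/25) / (908.5/50)
      = 11.496 / 18.17 = 0.6327 = 63.27%

F_rel = 63%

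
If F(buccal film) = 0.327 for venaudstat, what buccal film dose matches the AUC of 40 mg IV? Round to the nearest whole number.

For equal systemic exposure: F × D_ev = D_iv
D_ev = D_iv / F = 40 / 0.327 = 122.324 mg

D_buccal = 122 mg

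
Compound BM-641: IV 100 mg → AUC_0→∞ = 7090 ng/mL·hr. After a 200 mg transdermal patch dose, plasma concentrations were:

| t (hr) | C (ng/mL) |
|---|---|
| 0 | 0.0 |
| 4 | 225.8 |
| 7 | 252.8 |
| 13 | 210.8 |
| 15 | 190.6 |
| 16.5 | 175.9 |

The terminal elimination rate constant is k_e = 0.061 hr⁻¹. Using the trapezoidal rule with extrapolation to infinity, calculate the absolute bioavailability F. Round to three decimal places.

F = 0.432

Trapezoidal AUC_0→16.5 (transdermal patch):
  [0→4]: (0.0+225.8)/2 × 4 = 451.6
  [4→7]: (225.8+252.8)/2 × 3 = 717.9
  [7→13]: (252.8+210.8)/2 × 6 = 1390.8
  [13→15]: (210.8+190.6)/2 × 2 = 401.4
  [15→16.5]: (190.6+175.9)/2 × 1.5 = 274.875
  Sum = 3236.575 ng/mL·hr
Tail: C_last/k_e = 175.9/0.061 = 2883.607
AUC_0→∞ (transdermal patch) = 3236.575 + 2883.607 = 6120.182 ng/mL·hr
F = (AUC_ev/D_ev)/(AUC_iv/D_iv) = (6120.182/200)/(7090/100) = 30.60091/70.9 = 0.4316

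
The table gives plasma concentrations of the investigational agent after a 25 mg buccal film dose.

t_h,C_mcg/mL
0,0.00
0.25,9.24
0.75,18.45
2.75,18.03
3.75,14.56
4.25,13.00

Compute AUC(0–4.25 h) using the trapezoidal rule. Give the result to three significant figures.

Trapezoidal AUC_0→4.25:
  [0→0.25]: (0.00+9.24)/2 × 0.25 = 1.155
  [0.25→0.75]: (9.24+18.45)/2 × 0.5 = 6.9225
  [0.75→2.75]: (18.45+18.03)/2 × 2 = 36.48
  [2.75→3.75]: (18.03+14.56)/2 × 1 = 16.295
  [3.75→4.25]: (14.56+13.00)/2 × 0.5 = 6.89
  Sum = 67.7425 mcg/mL·h

AUC = 67.7 mcg/mL·h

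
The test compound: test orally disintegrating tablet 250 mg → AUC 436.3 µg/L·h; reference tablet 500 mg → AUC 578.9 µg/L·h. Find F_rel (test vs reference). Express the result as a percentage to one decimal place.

F_rel = 150.7%

F_rel = (AUC_test/D_test) / (AUC_ref/D_ref)
      = (436.3/250) / (578.9/500)
      = 1.7452 / 1.1578 = 1.5073 = 150.73%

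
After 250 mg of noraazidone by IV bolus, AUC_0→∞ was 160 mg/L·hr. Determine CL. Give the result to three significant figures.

CL = 1.56 L/hr

CL = Dose_iv / AUC_0→∞
   = 250 / 160 = 1.5625 L/hr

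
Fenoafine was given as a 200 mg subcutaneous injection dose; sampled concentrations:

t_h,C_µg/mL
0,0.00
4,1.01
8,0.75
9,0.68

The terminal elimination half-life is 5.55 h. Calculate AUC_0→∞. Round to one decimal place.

AUC = 11.7 µg/mL·h

Trapezoidal AUC_0→9:
  [0→4]: (0.00+1.01)/2 × 4 = 2.02
  [4→8]: (1.01+0.75)/2 × 4 = 3.52
  [8→9]: (0.75+0.68)/2 × 1 = 0.715
  Sum = 6.255 µg/mL·h
k_e = ln2 / t½ = 0.693147 / 5.55 = 0.1249 h^-1
Extrapolated tail: C_last / k_e = 0.68 / 0.1249 = 5.444
AUC_0→∞ = 6.255 + 5.444 = 11.699 µg/mL·h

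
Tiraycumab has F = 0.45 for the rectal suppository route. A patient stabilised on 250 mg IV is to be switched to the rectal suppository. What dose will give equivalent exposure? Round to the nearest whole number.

For equal systemic exposure: F × D_ev = D_iv
D_ev = D_iv / F = 250 / 0.45 = 555.556 mg

D_rectal = 556 mg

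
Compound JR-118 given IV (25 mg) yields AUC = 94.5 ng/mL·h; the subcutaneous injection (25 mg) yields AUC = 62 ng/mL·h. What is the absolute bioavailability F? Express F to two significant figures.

F = 0.66

F = (AUC_ev / D_ev) / (AUC_iv / D_iv)
  = (62/25) / (94.5/25)
  = 2.48 / 3.78 = 0.6561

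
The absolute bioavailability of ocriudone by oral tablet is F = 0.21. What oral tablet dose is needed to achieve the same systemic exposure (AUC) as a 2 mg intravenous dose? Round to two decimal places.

For equal systemic exposure: F × D_ev = D_iv
D_ev = D_iv / F = 2 / 0.21 = 9.52381 mg

D_oral = 9.52 mg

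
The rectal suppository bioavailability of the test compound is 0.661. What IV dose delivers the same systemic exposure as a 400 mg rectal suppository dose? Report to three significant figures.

Systemic exposure from an extravascular dose = F × D_ev, so the equivalent IV dose is F × D_ev.
D_iv = F × D_ev = 0.661 × 400 = 264.4 mg

D_iv = 264 mg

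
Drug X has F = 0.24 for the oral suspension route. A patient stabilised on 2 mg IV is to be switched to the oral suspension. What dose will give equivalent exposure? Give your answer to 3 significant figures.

For equal systemic exposure: F × D_ev = D_iv
D_ev = D_iv / F = 2 / 0.24 = 8.33333 mg

D_oral = 8.33 mg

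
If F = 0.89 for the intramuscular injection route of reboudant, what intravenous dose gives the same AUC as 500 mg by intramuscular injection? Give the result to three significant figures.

D_iv = 445 mg

Systemic exposure from an extravascular dose = F × D_ev, so the equivalent IV dose is F × D_ev.
D_iv = F × D_ev = 0.89 × 500 = 445 mg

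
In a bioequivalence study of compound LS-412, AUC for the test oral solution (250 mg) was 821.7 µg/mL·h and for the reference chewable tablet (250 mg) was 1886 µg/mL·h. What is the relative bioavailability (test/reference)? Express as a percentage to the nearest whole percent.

F_rel = (AUC_test/D_test) / (AUC_ref/D_ref)
      = (821.7/250) / (1886/250)
      = 3.2868 / 7.544 = 0.4357 = 43.57%

F_rel = 44%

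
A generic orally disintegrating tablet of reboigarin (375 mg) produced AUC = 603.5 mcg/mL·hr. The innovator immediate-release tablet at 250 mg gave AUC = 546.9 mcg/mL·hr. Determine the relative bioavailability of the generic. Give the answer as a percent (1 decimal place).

F_rel = (AUC_test/D_test) / (AUC_ref/D_ref)
      = (603.5/375) / (546.9/250)
      = 1.60933 / 2.1876 = 0.7357 = 73.57%

F_rel = 73.6%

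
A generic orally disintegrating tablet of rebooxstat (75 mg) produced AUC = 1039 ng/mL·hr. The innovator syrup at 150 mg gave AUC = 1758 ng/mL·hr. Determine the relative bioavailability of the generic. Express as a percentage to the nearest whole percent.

F_rel = 118%

F_rel = (AUC_test/D_test) / (AUC_ref/D_ref)
      = (1039/75) / (1758/150)
      = 13.8533 / 11.72 = 1.1820 = 118.20%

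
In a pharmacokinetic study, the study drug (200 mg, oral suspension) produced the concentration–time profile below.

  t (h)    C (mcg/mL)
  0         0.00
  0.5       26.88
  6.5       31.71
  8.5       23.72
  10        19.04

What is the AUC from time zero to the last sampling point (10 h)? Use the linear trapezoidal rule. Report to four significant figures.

Trapezoidal AUC_0→10:
  [0→0.5]: (0.00+26.88)/2 × 0.5 = 6.72
  [0.5→6.5]: (26.88+31.71)/2 × 6 = 175.77
  [6.5→8.5]: (31.71+23.72)/2 × 2 = 55.43
  [8.5→10]: (23.72+19.04)/2 × 1.5 = 32.07
  Sum = 269.99 mcg/mL·h

AUC = 270.0 mcg/mL·h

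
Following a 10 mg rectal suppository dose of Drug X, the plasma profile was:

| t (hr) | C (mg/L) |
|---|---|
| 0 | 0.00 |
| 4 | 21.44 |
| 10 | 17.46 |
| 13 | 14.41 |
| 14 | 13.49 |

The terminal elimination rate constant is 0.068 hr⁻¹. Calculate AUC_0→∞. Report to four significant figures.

Trapezoidal AUC_0→14:
  [0→4]: (0.00+21.44)/2 × 4 = 42.88
  [4→10]: (21.44+17.46)/2 × 6 = 116.7
  [10→13]: (17.46+14.41)/2 × 3 = 47.805
  [13→14]: (14.41+13.49)/2 × 1 = 13.95
  Sum = 221.335 mg/L·hr
Extrapolated tail: C_last / k_e = 13.49 / 0.068 = 198.382
AUC_0→∞ = 221.335 + 198.382 = 419.717 mg/L·hr

AUC = 419.7 mg/L·hr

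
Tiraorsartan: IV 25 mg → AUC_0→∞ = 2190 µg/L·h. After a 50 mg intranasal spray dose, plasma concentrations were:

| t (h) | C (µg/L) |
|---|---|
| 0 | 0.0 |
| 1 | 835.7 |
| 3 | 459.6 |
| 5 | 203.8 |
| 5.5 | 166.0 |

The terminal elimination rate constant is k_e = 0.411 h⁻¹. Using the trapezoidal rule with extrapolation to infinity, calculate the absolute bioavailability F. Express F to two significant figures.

Trapezoidal AUC_0→5.5 (intranasal spray):
  [0→1]: (0.0+835.7)/2 × 1 = 417.85
  [1→3]: (835.7+459.6)/2 × 2 = 1295.3
  [3→5]: (459.6+203.8)/2 × 2 = 663.4
  [5→5.5]: (203.8+166.0)/2 × 0.5 = 92.45
  Sum = 2469.0 µg/L·h
Tail: C_last/k_e = 166.0/0.411 = 403.893
AUC_0→∞ (intranasal spray) = 2469.0 + 403.893 = 2872.893 µg/L·h
F = (AUC_ev/D_ev)/(AUC_iv/D_iv) = (2872.893/50)/(2190/25) = 57.45786/87.6 = 0.6559

F = 0.66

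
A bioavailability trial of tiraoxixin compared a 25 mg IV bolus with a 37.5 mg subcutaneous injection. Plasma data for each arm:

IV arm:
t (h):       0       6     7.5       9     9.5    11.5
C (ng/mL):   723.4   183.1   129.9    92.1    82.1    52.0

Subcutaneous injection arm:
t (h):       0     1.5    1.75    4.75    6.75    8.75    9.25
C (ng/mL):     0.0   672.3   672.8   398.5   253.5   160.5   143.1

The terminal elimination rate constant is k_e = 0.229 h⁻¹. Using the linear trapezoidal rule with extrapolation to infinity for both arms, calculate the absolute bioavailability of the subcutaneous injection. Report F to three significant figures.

Trapezoidal AUC_0→11.5 (IV):
  [0→6]: (723.4+183.1)/2 × 6 = 2719.5
  [6→7.5]: (183.1+129.9)/2 × 1.5 = 234.75
  [7.5→9]: (129.9+92.1)/2 × 1.5 = 166.5
  [9→9.5]: (92.1+82.1)/2 × 0.5 = 43.55
  [9.5→11.5]: (82.1+52.0)/2 × 2 = 134.1
  Sum = 3298.4 ng/mL·h
IV tail: 52.0/0.229 = 227.074; AUC_iv,0→∞ = 3298.4 + 227.074 = 3525.474 ng/mL·h
Trapezoidal AUC_0→9.25 (subcutaneous injection):
  [0→1.5]: (0.0+672.3)/2 × 1.5 = 504.225
  [1.5→1.75]: (672.3+672.8)/2 × 0.25 = 168.1375
  [1.75→4.75]: (672.8+398.5)/2 × 3 = 1606.95
  [4.75→6.75]: (398.5+253.5)/2 × 2 = 652.0
  [6.75→8.75]: (253.5+160.5)/2 × 2 = 414.0
  [8.75→9.25]: (160.5+143.1)/2 × 0.5 = 75.9
  Sum = 3421.2125 ng/mL·h
subcutaneous injection tail: 143.1/0.229 = 624.891; AUC_ev,0→∞ = 3421.2125 + 624.891 = 4046.1035 ng/mL·h
F = (AUC_ev/D_ev)/(AUC_iv/D_iv) = (4046.1035/37.5)/(3525.474/25) = 107.896/141.01896 = 0.7651

F = 0.765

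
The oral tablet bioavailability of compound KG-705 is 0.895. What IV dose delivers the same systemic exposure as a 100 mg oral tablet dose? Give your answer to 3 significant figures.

D_iv = 89.5 mg

Systemic exposure from an extravascular dose = F × D_ev, so the equivalent IV dose is F × D_ev.
D_iv = F × D_ev = 0.895 × 100 = 89.5 mg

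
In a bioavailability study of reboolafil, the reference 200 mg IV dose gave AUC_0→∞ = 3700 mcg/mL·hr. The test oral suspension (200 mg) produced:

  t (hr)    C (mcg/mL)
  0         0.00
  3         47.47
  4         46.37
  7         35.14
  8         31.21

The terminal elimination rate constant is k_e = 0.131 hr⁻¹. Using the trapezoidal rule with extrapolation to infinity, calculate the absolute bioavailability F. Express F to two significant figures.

Trapezoidal AUC_0→8 (oral suspension):
  [0→3]: (0.00+47.47)/2 × 3 = 71.205
  [3→4]: (47.47+46.37)/2 × 1 = 46.92
  [4→7]: (46.37+35.14)/2 × 3 = 122.265
  [7→8]: (35.14+31.21)/2 × 1 = 33.175
  Sum = 273.565 mcg/mL·hr
Tail: C_last/k_e = 31.21/0.131 = 238.244
AUC_0→∞ (oral suspension) = 273.565 + 238.244 = 511.809 mcg/mL·hr
F = (AUC_ev/D_ev)/(AUC_iv/D_iv) = (511.809/200)/(3700/200) = 2.559045/18.5 = 0.1383

F = 0.14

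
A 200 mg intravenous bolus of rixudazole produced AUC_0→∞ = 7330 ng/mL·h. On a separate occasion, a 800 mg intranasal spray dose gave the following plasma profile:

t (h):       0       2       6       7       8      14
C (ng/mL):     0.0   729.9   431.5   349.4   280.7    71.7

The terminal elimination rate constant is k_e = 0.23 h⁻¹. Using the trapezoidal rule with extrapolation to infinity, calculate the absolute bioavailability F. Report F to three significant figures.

Trapezoidal AUC_0→14 (intranasal spray):
  [0→2]: (0.0+729.9)/2 × 2 = 729.9
  [2→6]: (729.9+431.5)/2 × 4 = 2322.8
  [6→7]: (431.5+349.4)/2 × 1 = 390.45
  [7→8]: (349.4+280.7)/2 × 1 = 315.05
  [8→14]: (280.7+71.7)/2 × 6 = 1057.2
  Sum = 4815.4 ng/mL·h
Tail: C_last/k_e = 71.7/0.23 = 311.739
AUC_0→∞ (intranasal spray) = 4815.4 + 311.739 = 5127.139 ng/mL·h
F = (AUC_ev/D_ev)/(AUC_iv/D_iv) = (5127.139/800)/(7330/200) = 6.40892/36.65 = 0.1749

F = 0.175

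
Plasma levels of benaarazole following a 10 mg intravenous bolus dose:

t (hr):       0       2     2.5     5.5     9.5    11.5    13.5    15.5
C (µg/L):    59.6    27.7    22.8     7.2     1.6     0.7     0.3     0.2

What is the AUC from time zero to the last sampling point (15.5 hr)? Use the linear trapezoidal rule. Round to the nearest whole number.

Trapezoidal AUC_0→15.5:
  [0→2]: (59.6+27.7)/2 × 2 = 87.3
  [2→2.5]: (27.7+22.8)/2 × 0.5 = 12.625
  [2.5→5.5]: (22.8+7.2)/2 × 3 = 45.0
  [5.5→9.5]: (7.2+1.6)/2 × 4 = 17.6
  [9.5→11.5]: (1.6+0.7)/2 × 2 = 2.3
  [11.5→13.5]: (0.7+0.3)/2 × 2 = 1.0
  [13.5→15.5]: (0.3+0.2)/2 × 2 = 0.5
  Sum = 166.325 µg/L·hr

AUC = 166 µg/L·hr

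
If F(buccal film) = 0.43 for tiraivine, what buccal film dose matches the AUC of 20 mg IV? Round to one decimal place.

For equal systemic exposure: F × D_ev = D_iv
D_ev = D_iv / F = 20 / 0.43 = 46.5116 mg

D_buccal = 46.5 mg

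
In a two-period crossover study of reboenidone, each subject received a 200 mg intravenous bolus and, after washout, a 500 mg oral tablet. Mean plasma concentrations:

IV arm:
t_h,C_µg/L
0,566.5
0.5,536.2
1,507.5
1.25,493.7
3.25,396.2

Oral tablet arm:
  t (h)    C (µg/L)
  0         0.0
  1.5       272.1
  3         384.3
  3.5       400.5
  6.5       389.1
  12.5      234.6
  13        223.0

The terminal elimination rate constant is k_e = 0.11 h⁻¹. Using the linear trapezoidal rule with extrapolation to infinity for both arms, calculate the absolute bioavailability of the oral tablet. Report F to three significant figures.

F = 0.473

Trapezoidal AUC_0→3.25 (IV):
  [0→0.5]: (566.5+536.2)/2 × 0.5 = 275.675
  [0.5→1]: (536.2+507.5)/2 × 0.5 = 260.925
  [1→1.25]: (507.5+493.7)/2 × 0.25 = 125.15
  [1.25→3.25]: (493.7+396.2)/2 × 2 = 889.9
  Sum = 1551.65 µg/L·h
IV tail: 396.2/0.11 = 3601.818; AUC_iv,0→∞ = 1551.65 + 3601.818 = 5153.468 µg/L·h
Trapezoidal AUC_0→13 (oral tablet):
  [0→1.5]: (0.0+272.1)/2 × 1.5 = 204.075
  [1.5→3]: (272.1+384.3)/2 × 1.5 = 492.3
  [3→3.5]: (384.3+400.5)/2 × 0.5 = 196.2
  [3.5→6.5]: (400.5+389.1)/2 × 3 = 1184.4
  [6.5→12.5]: (389.1+234.6)/2 × 6 = 1871.1
  [12.5→13]: (234.6+223.0)/2 × 0.5 = 114.4
  Sum = 4062.475 µg/L·h
oral tablet tail: 223.0/0.11 = 2027.273; AUC_ev,0→∞ = 4062.475 + 2027.273 = 6089.748 µg/L·h
F = (AUC_ev/D_ev)/(AUC_iv/D_iv) = (6089.748/500)/(5153.468/200) = 12.179496/25.76734 = 0.4727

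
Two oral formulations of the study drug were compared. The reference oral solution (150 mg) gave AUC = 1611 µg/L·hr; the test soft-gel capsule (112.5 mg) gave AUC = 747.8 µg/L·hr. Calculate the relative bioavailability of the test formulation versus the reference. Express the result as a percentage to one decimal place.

F_rel = (AUC_test/D_test) / (AUC_ref/D_ref)
      = (747.8/112.5) / (1611/150)
      = 6.64711 / 10.74 = 0.6189 = 61.89%

F_rel = 61.9%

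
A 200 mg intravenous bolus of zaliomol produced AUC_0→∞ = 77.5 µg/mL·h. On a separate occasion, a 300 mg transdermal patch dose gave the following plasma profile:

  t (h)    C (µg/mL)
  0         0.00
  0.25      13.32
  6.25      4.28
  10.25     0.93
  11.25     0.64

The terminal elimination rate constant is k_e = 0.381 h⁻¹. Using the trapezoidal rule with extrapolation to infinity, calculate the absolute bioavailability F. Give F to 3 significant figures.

F = 0.579

Trapezoidal AUC_0→11.25 (transdermal patch):
  [0→0.25]: (0.00+13.32)/2 × 0.25 = 1.665
  [0.25→6.25]: (13.32+4.28)/2 × 6 = 52.8
  [6.25→10.25]: (4.28+0.93)/2 × 4 = 10.42
  [10.25→11.25]: (0.93+0.64)/2 × 1 = 0.785
  Sum = 65.67 µg/mL·h
Tail: C_last/k_e = 0.64/0.381 = 1.680
AUC_0→∞ (transdermal patch) = 65.67 + 1.680 = 67.35 µg/mL·h
F = (AUC_ev/D_ev)/(AUC_iv/D_iv) = (67.35/300)/(77.5/200) = 0.2245/0.3875 = 0.5794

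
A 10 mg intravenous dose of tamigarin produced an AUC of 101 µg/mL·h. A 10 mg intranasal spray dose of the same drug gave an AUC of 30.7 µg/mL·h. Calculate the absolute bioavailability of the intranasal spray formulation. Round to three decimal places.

F = 0.304

F = (AUC_ev / D_ev) / (AUC_iv / D_iv)
  = (30.7/10) / (101/10)
  = 3.07 / 10.1 = 0.3040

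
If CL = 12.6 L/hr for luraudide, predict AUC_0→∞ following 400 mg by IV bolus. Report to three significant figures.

AUC_0→∞ = Dose_iv / CL
        = 400 / 12.6 = 31.746 mg/L·hr

AUC = 31.7 mg/L·hr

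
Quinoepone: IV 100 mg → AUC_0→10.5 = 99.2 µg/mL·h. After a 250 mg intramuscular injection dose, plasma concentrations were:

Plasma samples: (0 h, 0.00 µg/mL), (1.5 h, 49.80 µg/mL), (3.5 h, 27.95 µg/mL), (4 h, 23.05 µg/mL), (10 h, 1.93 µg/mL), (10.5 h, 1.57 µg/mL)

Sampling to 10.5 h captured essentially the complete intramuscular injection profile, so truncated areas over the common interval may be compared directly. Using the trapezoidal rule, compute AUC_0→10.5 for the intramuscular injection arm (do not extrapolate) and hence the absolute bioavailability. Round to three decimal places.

F = 0.821

Trapezoidal AUC_0→10.5 (intramuscular injection):
  [0→1.5]: (0.00+49.80)/2 × 1.5 = 37.35
  [1.5→3.5]: (49.80+27.95)/2 × 2 = 77.75
  [3.5→4]: (27.95+23.05)/2 × 0.5 = 12.75
  [4→10]: (23.05+1.93)/2 × 6 = 74.94
  [10→10.5]: (1.93+1.57)/2 × 0.5 = 0.875
  Sum = 203.665 µg/mL·h
F = (AUC_ev/D_ev)/(AUC_iv/D_iv) = (203.665/250)/(99.2/100) = 0.81466/0.992 = 0.8212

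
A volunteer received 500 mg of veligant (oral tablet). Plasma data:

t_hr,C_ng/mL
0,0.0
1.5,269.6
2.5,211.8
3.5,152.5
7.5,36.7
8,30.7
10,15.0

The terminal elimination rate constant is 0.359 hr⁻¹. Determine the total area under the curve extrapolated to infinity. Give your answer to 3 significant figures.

AUC = 1110 ng/mL·hr

Trapezoidal AUC_0→10:
  [0→1.5]: (0.0+269.6)/2 × 1.5 = 202.2
  [1.5→2.5]: (269.6+211.8)/2 × 1 = 240.7
  [2.5→3.5]: (211.8+152.5)/2 × 1 = 182.15
  [3.5→7.5]: (152.5+36.7)/2 × 4 = 378.4
  [7.5→8]: (36.7+30.7)/2 × 0.5 = 16.85
  [8→10]: (30.7+15.0)/2 × 2 = 45.7
  Sum = 1066.0 ng/mL·hr
Extrapolated tail: C_last / k_e = 15.0 / 0.359 = 41.783
AUC_0→∞ = 1066.0 + 41.783 = 1107.783 ng/mL·hr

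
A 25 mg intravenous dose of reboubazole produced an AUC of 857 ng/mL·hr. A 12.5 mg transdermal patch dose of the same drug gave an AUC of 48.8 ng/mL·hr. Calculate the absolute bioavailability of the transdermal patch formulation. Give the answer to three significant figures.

F = 0.114

F = (AUC_ev / D_ev) / (AUC_iv / D_iv)
  = (48.8/12.5) / (857/25)
  = 3.904 / 34.28 = 0.1139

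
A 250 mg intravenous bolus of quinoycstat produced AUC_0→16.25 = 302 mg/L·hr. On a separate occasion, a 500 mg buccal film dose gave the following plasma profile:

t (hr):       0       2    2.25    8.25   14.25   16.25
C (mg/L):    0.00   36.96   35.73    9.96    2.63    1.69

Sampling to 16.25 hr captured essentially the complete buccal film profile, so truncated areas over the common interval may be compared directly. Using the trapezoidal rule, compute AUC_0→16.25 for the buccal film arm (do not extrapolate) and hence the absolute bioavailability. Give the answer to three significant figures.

F = 0.373

Trapezoidal AUC_0→16.25 (buccal film):
  [0→2]: (0.00+36.96)/2 × 2 = 36.96
  [2→2.25]: (36.96+35.73)/2 × 0.25 = 9.08625
  [2.25→8.25]: (35.73+9.96)/2 × 6 = 137.07
  [8.25→14.25]: (9.96+2.63)/2 × 6 = 37.77
  [14.25→16.25]: (2.63+1.69)/2 × 2 = 4.32
  Sum = 225.20625 mg/L·hr
F = (AUC_ev/D_ev)/(AUC_iv/D_iv) = (225.20625/500)/(302/250) = 0.4504125/1.208 = 0.3729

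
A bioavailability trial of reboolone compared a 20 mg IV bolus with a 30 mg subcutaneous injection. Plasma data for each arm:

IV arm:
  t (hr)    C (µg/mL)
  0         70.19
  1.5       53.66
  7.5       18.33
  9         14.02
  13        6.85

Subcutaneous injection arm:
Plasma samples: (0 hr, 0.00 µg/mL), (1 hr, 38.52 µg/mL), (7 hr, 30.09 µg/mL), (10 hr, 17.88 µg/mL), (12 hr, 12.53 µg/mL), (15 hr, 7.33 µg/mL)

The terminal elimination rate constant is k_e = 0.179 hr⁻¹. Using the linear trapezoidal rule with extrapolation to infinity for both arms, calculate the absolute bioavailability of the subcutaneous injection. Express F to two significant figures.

Trapezoidal AUC_0→13 (IV):
  [0→1.5]: (70.19+53.66)/2 × 1.5 = 92.8875
  [1.5→7.5]: (53.66+18.33)/2 × 6 = 215.97
  [7.5→9]: (18.33+14.02)/2 × 1.5 = 24.2625
  [9→13]: (14.02+6.85)/2 × 4 = 41.74
  Sum = 374.86 µg/mL·hr
IV tail: 6.85/0.179 = 38.268; AUC_iv,0→∞ = 374.86 + 38.268 = 413.128 µg/mL·hr
Trapezoidal AUC_0→15 (subcutaneous injection):
  [0→1]: (0.00+38.52)/2 × 1 = 19.26
  [1→7]: (38.52+30.09)/2 × 6 = 205.83
  [7→10]: (30.09+17.88)/2 × 3 = 71.955
  [10→12]: (17.88+12.53)/2 × 2 = 30.41
  [12→15]: (12.53+7.33)/2 × 3 = 29.79
  Sum = 357.245 µg/mL·hr
subcutaneous injection tail: 7.33/0.179 = 40.950; AUC_ev,0→∞ = 357.245 + 40.950 = 398.195 µg/mL·hr
F = (AUC_ev/D_ev)/(AUC_iv/D_iv) = (398.195/30)/(413.128/20) = 13.2732/20.6564 = 0.6426

F = 0.64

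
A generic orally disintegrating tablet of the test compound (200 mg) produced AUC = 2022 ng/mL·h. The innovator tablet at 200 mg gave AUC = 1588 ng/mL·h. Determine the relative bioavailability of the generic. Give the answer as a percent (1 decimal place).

F_rel = 127.3%

F_rel = (AUC_test/D_test) / (AUC_ref/D_ref)
      = (2022/200) / (1588/200)
      = 10.11 / 7.94 = 1.2733 = 127.33%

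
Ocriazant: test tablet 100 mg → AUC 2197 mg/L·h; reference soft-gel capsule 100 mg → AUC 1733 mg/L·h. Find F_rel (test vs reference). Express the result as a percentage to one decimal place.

F_rel = (AUC_test/D_test) / (AUC_ref/D_ref)
      = (2197/100) / (1733/100)
      = 21.97 / 17.33 = 1.2677 = 126.77%

F_rel = 126.8%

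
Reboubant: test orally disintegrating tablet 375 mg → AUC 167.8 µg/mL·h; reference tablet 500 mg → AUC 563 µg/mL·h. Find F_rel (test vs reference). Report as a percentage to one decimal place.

F_rel = (AUC_test/D_test) / (AUC_ref/D_ref)
      = (167.8/375) / (563/500)
      = 0.447467 / 1.126 = 0.3974 = 39.74%

F_rel = 39.7%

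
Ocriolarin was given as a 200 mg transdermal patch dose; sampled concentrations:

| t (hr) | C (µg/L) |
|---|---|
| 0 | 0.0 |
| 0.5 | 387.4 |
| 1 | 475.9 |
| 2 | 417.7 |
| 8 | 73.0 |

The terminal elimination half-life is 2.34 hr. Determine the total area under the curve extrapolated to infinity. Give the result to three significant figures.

AUC = 2480 µg/L·hr

Trapezoidal AUC_0→8:
  [0→0.5]: (0.0+387.4)/2 × 0.5 = 96.85
  [0.5→1]: (387.4+475.9)/2 × 0.5 = 215.825
  [1→2]: (475.9+417.7)/2 × 1 = 446.8
  [2→8]: (417.7+73.0)/2 × 6 = 1472.1
  Sum = 2231.575 µg/L·hr
k_e = ln2 / t½ = 0.693147 / 2.34 = 0.2962 hr^-1
Extrapolated tail: C_last / k_e = 73.0 / 0.2962 = 246.455
AUC_0→∞ = 2231.575 + 246.455 = 2478.03 µg/L·hr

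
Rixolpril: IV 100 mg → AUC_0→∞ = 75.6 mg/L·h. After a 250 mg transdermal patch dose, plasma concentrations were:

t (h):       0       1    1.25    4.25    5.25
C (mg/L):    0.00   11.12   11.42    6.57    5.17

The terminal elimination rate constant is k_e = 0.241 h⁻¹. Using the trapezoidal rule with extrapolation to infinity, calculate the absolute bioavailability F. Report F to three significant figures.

F = 0.332

Trapezoidal AUC_0→5.25 (transdermal patch):
  [0→1]: (0.00+11.12)/2 × 1 = 5.56
  [1→1.25]: (11.12+11.42)/2 × 0.25 = 2.8175
  [1.25→4.25]: (11.42+6.57)/2 × 3 = 26.985
  [4.25→5.25]: (6.57+5.17)/2 × 1 = 5.87
  Sum = 41.2325 mg/L·h
Tail: C_last/k_e = 5.17/0.241 = 21.452
AUC_0→∞ (transdermal patch) = 41.2325 + 21.452 = 62.6845 mg/L·h
F = (AUC_ev/D_ev)/(AUC_iv/D_iv) = (62.6845/250)/(75.6/100) = 0.250738/0.756 = 0.3317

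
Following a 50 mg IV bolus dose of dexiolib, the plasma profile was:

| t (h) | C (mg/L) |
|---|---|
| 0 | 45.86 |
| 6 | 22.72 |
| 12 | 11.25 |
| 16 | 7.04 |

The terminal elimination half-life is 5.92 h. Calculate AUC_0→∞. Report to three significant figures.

Trapezoidal AUC_0→16:
  [0→6]: (45.86+22.72)/2 × 6 = 205.74
  [6→12]: (22.72+11.25)/2 × 6 = 101.91
  [12→16]: (11.25+7.04)/2 × 4 = 36.58
  Sum = 344.23 mg/L·h
k_e = ln2 / t½ = 0.693147 / 5.92 = 0.1171 h^-1
Extrapolated tail: C_last / k_e = 7.04 / 0.1171 = 60.120
AUC_0→∞ = 344.23 + 60.120 = 404.35 mg/L·h

AUC = 404 mg/L·h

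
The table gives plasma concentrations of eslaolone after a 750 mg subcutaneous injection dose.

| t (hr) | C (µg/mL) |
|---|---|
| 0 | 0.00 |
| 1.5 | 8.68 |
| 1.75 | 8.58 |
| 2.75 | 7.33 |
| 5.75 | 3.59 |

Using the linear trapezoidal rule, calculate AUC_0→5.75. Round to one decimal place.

Trapezoidal AUC_0→5.75:
  [0→1.5]: (0.00+8.68)/2 × 1.5 = 6.51
  [1.5→1.75]: (8.68+8.58)/2 × 0.25 = 2.1575
  [1.75→2.75]: (8.58+7.33)/2 × 1 = 7.955
  [2.75→5.75]: (7.33+3.59)/2 × 3 = 16.38
  Sum = 33.0025 µg/mL·hr

AUC = 33.0 µg/mL·hr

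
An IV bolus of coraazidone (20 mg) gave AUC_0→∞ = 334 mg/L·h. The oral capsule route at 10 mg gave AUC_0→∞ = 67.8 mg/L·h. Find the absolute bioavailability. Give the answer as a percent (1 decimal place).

F = (AUC_ev / D_ev) / (AUC_iv / D_iv)
  = (67.8/10) / (334/20)
  = 6.78 / 16.7 = 0.4060
  = 40.60%

F = 40.6%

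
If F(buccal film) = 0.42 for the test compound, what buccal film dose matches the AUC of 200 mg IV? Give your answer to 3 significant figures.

D_buccal = 476 mg

For equal systemic exposure: F × D_ev = D_iv
D_ev = D_iv / F = 200 / 0.42 = 476.19 mg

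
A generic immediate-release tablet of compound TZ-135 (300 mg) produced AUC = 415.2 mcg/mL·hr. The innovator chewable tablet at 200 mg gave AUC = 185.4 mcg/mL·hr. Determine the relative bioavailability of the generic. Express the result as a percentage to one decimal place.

F_rel = 149.3%

F_rel = (AUC_test/D_test) / (AUC_ref/D_ref)
      = (415.2/300) / (185.4/200)
      = 1.384 / 0.927 = 1.4930 = 149.30%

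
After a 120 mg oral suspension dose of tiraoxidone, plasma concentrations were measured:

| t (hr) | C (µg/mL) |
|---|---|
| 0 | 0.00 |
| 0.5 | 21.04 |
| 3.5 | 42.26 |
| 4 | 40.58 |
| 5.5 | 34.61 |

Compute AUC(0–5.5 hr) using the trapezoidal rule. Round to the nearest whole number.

AUC = 177 µg/mL·hr

Trapezoidal AUC_0→5.5:
  [0→0.5]: (0.00+21.04)/2 × 0.5 = 5.26
  [0.5→3.5]: (21.04+42.26)/2 × 3 = 94.95
  [3.5→4]: (42.26+40.58)/2 × 0.5 = 20.71
  [4→5.5]: (40.58+34.61)/2 × 1.5 = 56.3925
  Sum = 177.3125 µg/mL·hr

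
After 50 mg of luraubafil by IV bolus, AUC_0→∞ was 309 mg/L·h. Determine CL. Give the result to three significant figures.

CL = 0.162 L/h

CL = Dose_iv / AUC_0→∞
   = 50 / 309 = 0.161812 L/h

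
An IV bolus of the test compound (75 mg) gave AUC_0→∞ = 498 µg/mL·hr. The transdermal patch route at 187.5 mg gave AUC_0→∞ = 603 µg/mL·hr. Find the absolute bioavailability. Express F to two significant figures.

F = (AUC_ev / D_ev) / (AUC_iv / D_iv)
  = (603/187.5) / (498/75)
  = 3.216 / 6.64 = 0.4843

F = 0.48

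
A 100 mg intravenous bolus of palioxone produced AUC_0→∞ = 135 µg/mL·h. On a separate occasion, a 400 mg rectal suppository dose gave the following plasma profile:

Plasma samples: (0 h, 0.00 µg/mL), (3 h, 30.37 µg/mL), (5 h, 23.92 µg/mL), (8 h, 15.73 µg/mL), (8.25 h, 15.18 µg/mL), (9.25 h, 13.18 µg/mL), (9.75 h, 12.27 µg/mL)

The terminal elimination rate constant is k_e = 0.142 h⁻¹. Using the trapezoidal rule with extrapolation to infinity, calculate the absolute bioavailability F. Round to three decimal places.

F = 0.500

Trapezoidal AUC_0→9.75 (rectal suppository):
  [0→3]: (0.00+30.37)/2 × 3 = 45.555
  [3→5]: (30.37+23.92)/2 × 2 = 54.29
  [5→8]: (23.92+15.73)/2 × 3 = 59.475
  [8→8.25]: (15.73+15.18)/2 × 0.25 = 3.86375
  [8.25→9.25]: (15.18+13.18)/2 × 1 = 14.18
  [9.25→9.75]: (13.18+12.27)/2 × 0.5 = 6.3625
  Sum = 183.72625 µg/mL·h
Tail: C_last/k_e = 12.27/0.142 = 86.408
AUC_0→∞ (rectal suppository) = 183.72625 + 86.408 = 270.13425 µg/mL·h
F = (AUC_ev/D_ev)/(AUC_iv/D_iv) = (270.13425/400)/(135/100) = 0.675336/1.35 = 0.5002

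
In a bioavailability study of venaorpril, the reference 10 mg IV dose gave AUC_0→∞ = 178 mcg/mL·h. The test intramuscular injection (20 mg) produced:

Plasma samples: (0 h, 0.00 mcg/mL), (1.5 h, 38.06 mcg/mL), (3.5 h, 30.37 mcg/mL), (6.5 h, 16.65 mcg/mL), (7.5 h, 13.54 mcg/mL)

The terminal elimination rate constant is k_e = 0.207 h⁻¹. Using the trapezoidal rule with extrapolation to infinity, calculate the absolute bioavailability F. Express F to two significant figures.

F = 0.70

Trapezoidal AUC_0→7.5 (intramuscular injection):
  [0→1.5]: (0.00+38.06)/2 × 1.5 = 28.545
  [1.5→3.5]: (38.06+30.37)/2 × 2 = 68.43
  [3.5→6.5]: (30.37+16.65)/2 × 3 = 70.53
  [6.5→7.5]: (16.65+13.54)/2 × 1 = 15.095
  Sum = 182.6 mcg/mL·h
Tail: C_last/k_e = 13.54/0.207 = 65.411
AUC_0→∞ (intramuscular injection) = 182.6 + 65.411 = 248.011 mcg/mL·h
F = (AUC_ev/D_ev)/(AUC_iv/D_iv) = (248.011/20)/(178/10) = 12.40055/17.8 = 0.6967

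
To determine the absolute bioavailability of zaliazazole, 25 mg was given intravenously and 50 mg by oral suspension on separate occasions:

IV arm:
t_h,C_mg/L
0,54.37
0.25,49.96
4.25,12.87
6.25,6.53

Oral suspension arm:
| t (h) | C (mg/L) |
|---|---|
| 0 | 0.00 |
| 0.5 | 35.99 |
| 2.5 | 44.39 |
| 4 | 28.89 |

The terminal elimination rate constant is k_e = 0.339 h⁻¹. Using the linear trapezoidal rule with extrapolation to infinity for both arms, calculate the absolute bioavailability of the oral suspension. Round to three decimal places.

F = 0.647

Trapezoidal AUC_0→6.25 (IV):
  [0→0.25]: (54.37+49.96)/2 × 0.25 = 13.04125
  [0.25→4.25]: (49.96+12.87)/2 × 4 = 125.66
  [4.25→6.25]: (12.87+6.53)/2 × 2 = 19.4
  Sum = 158.10125 mg/L·h
IV tail: 6.53/0.339 = 19.263; AUC_iv,0→∞ = 158.10125 + 19.263 = 177.36425 mg/L·h
Trapezoidal AUC_0→4 (oral suspension):
  [0→0.5]: (0.00+35.99)/2 × 0.5 = 8.9975
  [0.5→2.5]: (35.99+44.39)/2 × 2 = 80.38
  [2.5→4]: (44.39+28.89)/2 × 1.5 = 54.96
  Sum = 144.3375 mg/L·h
oral suspension tail: 28.89/0.339 = 85.221; AUC_ev,0→∞ = 144.3375 + 85.221 = 229.5585 mg/L·h
F = (AUC_ev/D_ev)/(AUC_iv/D_iv) = (229.5585/50)/(177.36425/25) = 4.59117/7.09457 = 0.6471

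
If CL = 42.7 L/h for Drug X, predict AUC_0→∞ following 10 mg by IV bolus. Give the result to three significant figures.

AUC = 0.234 mg/L·h

AUC_0→∞ = Dose_iv / CL
        = 10 / 42.7 = 0.234192 mg/L·h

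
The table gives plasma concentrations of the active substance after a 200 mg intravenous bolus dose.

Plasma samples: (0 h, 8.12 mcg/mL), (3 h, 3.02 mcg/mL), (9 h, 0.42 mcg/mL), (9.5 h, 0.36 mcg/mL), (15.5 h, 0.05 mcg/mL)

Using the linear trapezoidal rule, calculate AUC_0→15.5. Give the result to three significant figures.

AUC = 28.5 mcg/mL·h

Trapezoidal AUC_0→15.5:
  [0→3]: (8.12+3.02)/2 × 3 = 16.71
  [3→9]: (3.02+0.42)/2 × 6 = 10.32
  [9→9.5]: (0.42+0.36)/2 × 0.5 = 0.195
  [9.5→15.5]: (0.36+0.05)/2 × 6 = 1.23
  Sum = 28.455 mcg/mL·h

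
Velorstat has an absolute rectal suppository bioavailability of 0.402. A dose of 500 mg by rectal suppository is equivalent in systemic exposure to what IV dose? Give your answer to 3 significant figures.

D_iv = 201 mg

Systemic exposure from an extravascular dose = F × D_ev, so the equivalent IV dose is F × D_ev.
D_iv = F × D_ev = 0.402 × 500 = 201 mg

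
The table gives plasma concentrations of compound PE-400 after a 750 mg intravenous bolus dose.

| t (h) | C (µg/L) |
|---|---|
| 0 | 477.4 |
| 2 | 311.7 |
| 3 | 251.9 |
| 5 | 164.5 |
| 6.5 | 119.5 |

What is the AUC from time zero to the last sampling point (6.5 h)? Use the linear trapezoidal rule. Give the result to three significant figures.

Trapezoidal AUC_0→6.5:
  [0→2]: (477.4+311.7)/2 × 2 = 789.1
  [2→3]: (311.7+251.9)/2 × 1 = 281.8
  [3→5]: (251.9+164.5)/2 × 2 = 416.4
  [5→6.5]: (164.5+119.5)/2 × 1.5 = 213.0
  Sum = 1700.3 µg/L·h

AUC = 1700 µg/L·h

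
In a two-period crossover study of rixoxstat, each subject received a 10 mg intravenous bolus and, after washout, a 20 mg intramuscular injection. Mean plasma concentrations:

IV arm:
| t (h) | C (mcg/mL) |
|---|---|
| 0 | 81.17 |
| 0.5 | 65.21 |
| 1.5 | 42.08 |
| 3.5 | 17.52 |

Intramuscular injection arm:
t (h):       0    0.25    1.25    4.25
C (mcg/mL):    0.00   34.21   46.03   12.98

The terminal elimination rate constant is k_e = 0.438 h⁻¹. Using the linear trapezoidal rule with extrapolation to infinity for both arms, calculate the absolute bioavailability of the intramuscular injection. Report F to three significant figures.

F = 0.428

Trapezoidal AUC_0→3.5 (IV):
  [0→0.5]: (81.17+65.21)/2 × 0.5 = 36.595
  [0.5→1.5]: (65.21+42.08)/2 × 1 = 53.645
  [1.5→3.5]: (42.08+17.52)/2 × 2 = 59.6
  Sum = 149.84 mcg/mL·h
IV tail: 17.52/0.438 = 40.000; AUC_iv,0→∞ = 149.84 + 40.000 = 189.84 mcg/mL·h
Trapezoidal AUC_0→4.25 (intramuscular injection):
  [0→0.25]: (0.00+34.21)/2 × 0.25 = 4.27625
  [0.25→1.25]: (34.21+46.03)/2 × 1 = 40.12
  [1.25→4.25]: (46.03+12.98)/2 × 3 = 88.515
  Sum = 132.91125 mcg/mL·h
intramuscular injection tail: 12.98/0.438 = 29.635; AUC_ev,0→∞ = 132.91125 + 29.635 = 162.54625 mcg/mL·h
F = (AUC_ev/D_ev)/(AUC_iv/D_iv) = (162.54625/20)/(189.84/10) = 8.1273125/18.984 = 0.4281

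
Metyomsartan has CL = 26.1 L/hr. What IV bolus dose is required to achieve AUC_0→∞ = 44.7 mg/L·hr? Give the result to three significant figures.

Dose_iv = CL × AUC_0→∞
     = 26.1 × 44.7 = 1166.67 mg

Dose = 1170 mg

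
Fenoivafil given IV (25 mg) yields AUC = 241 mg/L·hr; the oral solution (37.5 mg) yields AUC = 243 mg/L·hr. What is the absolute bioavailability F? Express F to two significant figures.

F = (AUC_ev / D_ev) / (AUC_iv / D_iv)
  = (243/37.5) / (241/25)
  = 6.48 / 9.64 = 0.6722

F = 0.67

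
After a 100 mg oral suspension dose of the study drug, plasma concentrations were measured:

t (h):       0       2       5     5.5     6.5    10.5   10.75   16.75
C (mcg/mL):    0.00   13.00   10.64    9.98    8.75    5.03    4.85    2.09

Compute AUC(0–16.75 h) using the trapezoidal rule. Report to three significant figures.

AUC = 113 mcg/mL·h

Trapezoidal AUC_0→16.75:
  [0→2]: (0.00+13.00)/2 × 2 = 13.0
  [2→5]: (13.00+10.64)/2 × 3 = 35.46
  [5→5.5]: (10.64+9.98)/2 × 0.5 = 5.155
  [5.5→6.5]: (9.98+8.75)/2 × 1 = 9.365
  [6.5→10.5]: (8.75+5.03)/2 × 4 = 27.56
  [10.5→10.75]: (5.03+4.85)/2 × 0.25 = 1.235
  [10.75→16.75]: (4.85+2.09)/2 × 6 = 20.82
  Sum = 112.595 mcg/mL·h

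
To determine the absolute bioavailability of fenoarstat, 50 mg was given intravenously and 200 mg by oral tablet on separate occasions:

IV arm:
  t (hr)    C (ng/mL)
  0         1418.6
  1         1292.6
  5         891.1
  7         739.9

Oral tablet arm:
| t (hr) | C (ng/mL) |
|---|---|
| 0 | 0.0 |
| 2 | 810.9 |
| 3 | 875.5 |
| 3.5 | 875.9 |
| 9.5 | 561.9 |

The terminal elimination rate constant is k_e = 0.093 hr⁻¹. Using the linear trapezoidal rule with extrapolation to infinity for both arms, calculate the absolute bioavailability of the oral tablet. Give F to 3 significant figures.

F = 0.203

Trapezoidal AUC_0→7 (IV):
  [0→1]: (1418.6+1292.6)/2 × 1 = 1355.6
  [1→5]: (1292.6+891.1)/2 × 4 = 4367.4
  [5→7]: (891.1+739.9)/2 × 2 = 1631.0
  Sum = 7354.0 ng/mL·hr
IV tail: 739.9/0.093 = 7955.914; AUC_iv,0→∞ = 7354.0 + 7955.914 = 15309.914 ng/mL·hr
Trapezoidal AUC_0→9.5 (oral tablet):
  [0→2]: (0.0+810.9)/2 × 2 = 810.9
  [2→3]: (810.9+875.5)/2 × 1 = 843.2
  [3→3.5]: (875.5+875.9)/2 × 0.5 = 437.85
  [3.5→9.5]: (875.9+561.9)/2 × 6 = 4313.4
  Sum = 6405.35 ng/mL·hr
oral tablet tail: 561.9/0.093 = 6041.935; AUC_ev,0→∞ = 6405.35 + 6041.935 = 12447.285 ng/mL·hr
F = (AUC_ev/D_ev)/(AUC_iv/D_iv) = (12447.285/200)/(15309.914/50) = 62.236425/306.19828 = 0.2033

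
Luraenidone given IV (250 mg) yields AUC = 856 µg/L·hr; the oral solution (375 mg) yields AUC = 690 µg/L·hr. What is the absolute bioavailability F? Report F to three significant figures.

F = (AUC_ev / D_ev) / (AUC_iv / D_iv)
  = (690/375) / (856/250)
  = 1.84 / 3.424 = 0.5374

F = 0.537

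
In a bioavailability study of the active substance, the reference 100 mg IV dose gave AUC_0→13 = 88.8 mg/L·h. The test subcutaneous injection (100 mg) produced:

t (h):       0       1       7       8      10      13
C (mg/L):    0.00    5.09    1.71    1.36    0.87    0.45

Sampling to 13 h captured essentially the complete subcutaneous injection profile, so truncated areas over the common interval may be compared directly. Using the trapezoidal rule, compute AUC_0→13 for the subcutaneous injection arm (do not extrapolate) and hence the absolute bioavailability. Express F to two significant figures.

Trapezoidal AUC_0→13 (subcutaneous injection):
  [0→1]: (0.00+5.09)/2 × 1 = 2.545
  [1→7]: (5.09+1.71)/2 × 6 = 20.4
  [7→8]: (1.71+1.36)/2 × 1 = 1.535
  [8→10]: (1.36+0.87)/2 × 2 = 2.23
  [10→13]: (0.87+0.45)/2 × 3 = 1.98
  Sum = 28.69 mg/L·h
F = (AUC_ev/D_ev)/(AUC_iv/D_iv) = (28.69/100)/(88.8/100) = 0.2869/0.888 = 0.3231

F = 0.32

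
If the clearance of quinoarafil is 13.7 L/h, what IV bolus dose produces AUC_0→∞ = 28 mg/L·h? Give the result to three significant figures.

Dose_iv = CL × AUC_0→∞
     = 13.7 × 28 = 383.6 mg

Dose = 384 mg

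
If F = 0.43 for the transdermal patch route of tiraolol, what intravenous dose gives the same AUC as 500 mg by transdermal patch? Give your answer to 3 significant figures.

D_iv = 215 mg

Systemic exposure from an extravascular dose = F × D_ev, so the equivalent IV dose is F × D_ev.
D_iv = F × D_ev = 0.43 × 500 = 215 mg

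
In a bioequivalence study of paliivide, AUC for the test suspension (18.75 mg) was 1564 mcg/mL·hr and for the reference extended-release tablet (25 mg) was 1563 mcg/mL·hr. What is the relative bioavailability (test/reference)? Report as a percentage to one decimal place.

F_rel = 133.4%

F_rel = (AUC_test/D_test) / (AUC_ref/D_ref)
      = (1564/18.75) / (1563/25)
      = 83.4133 / 62.52 = 1.3342 = 133.42%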